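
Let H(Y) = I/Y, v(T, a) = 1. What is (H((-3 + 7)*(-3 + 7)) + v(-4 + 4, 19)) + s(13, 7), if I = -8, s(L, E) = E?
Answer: 15/2 ≈ 7.5000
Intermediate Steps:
H(Y) = -8/Y
(H((-3 + 7)*(-3 + 7)) + v(-4 + 4, 19)) + s(13, 7) = (-8/(-3 + 7)² + 1) + 7 = (-8/(4*4) + 1) + 7 = (-8/16 + 1) + 7 = (-8*1/16 + 1) + 7 = (-½ + 1) + 7 = ½ + 7 = 15/2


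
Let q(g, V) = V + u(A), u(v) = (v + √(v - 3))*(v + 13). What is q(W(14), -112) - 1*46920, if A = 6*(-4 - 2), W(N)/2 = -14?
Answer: -46204 - 23*I*√39 ≈ -46204.0 - 143.64*I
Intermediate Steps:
W(N) = -28 (W(N) = 2*(-14) = -28)
A = -36 (A = 6*(-6) = -36)
u(v) = (13 + v)*(v + √(-3 + v)) (u(v) = (v + √(-3 + v))*(13 + v) = (13 + v)*(v + √(-3 + v)))
q(g, V) = 828 + V - 23*I*√39 (q(g, V) = V + ((-36)² + 13*(-36) + 13*√(-3 - 36) - 36*√(-3 - 36)) = V + (1296 - 468 + 13*√(-39) - 36*I*√39) = V + (1296 - 468 + 13*(I*√39) - 36*I*√39) = V + (1296 - 468 + 13*I*√39 - 36*I*√39) = V + (828 - 23*I*√39) = 828 + V - 23*I*√39)
q(W(14), -112) - 1*46920 = (828 - 112 - 23*I*√39) - 1*46920 = (716 - 23*I*√39) - 46920 = -46204 - 23*I*√39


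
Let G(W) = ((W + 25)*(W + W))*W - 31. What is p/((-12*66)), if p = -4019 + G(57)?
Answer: -29377/44 ≈ -667.66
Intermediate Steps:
G(W) = -31 + 2*W**2*(25 + W) (G(W) = ((25 + W)*(2*W))*W - 31 = (2*W*(25 + W))*W - 31 = 2*W**2*(25 + W) - 31 = -31 + 2*W**2*(25 + W))
p = 528786 (p = -4019 + (-31 + 2*57**3 + 50*57**2) = -4019 + (-31 + 2*185193 + 50*3249) = -4019 + (-31 + 370386 + 162450) = -4019 + 532805 = 528786)
p/((-12*66)) = 528786/((-12*66)) = 528786/(-792) = 528786*(-1/792) = -29377/44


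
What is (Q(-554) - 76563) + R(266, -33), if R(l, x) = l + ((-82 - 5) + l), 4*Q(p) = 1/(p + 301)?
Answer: -77031417/1012 ≈ -76118.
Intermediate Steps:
Q(p) = 1/(4*(301 + p)) (Q(p) = 1/(4*(p + 301)) = 1/(4*(301 + p)))
R(l, x) = -87 + 2*l (R(l, x) = l + (-87 + l) = -87 + 2*l)
(Q(-554) - 76563) + R(266, -33) = (1/(4*(301 - 554)) - 76563) + (-87 + 2*266) = ((¼)/(-253) - 76563) + (-87 + 532) = ((¼)*(-1/253) - 76563) + 445 = (-1/1012 - 76563) + 445 = -77481757/1012 + 445 = -77031417/1012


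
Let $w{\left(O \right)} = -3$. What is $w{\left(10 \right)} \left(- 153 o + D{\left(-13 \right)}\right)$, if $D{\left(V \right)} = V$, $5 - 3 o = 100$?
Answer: $-14496$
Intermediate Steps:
$o = - \frac{95}{3}$ ($o = \frac{5}{3} - \frac{100}{3} = - \frac{95}{3} \approx -31.667$)
$w{\left(10 \right)} \left(- 153 o + D{\left(-13 \right)}\right) = - 3 \left(\left(-153\right) \left(- \frac{95}{3}\right) - 13\right) = - 3 \left(4845 - 13\right) = \left(-3\right) 4832 = -14496$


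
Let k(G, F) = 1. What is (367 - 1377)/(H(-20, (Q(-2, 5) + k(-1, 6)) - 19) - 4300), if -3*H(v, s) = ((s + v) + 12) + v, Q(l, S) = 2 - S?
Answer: 3030/12851 ≈ 0.23578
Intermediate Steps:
H(v, s) = -4 - 2*v/3 - s/3 (H(v, s) = -(((s + v) + 12) + v)/3 = -((12 + s + v) + v)/3 = -(12 + s + 2*v)/3 = -4 - 2*v/3 - s/3)
(367 - 1377)/(H(-20, (Q(-2, 5) + k(-1, 6)) - 19) - 4300) = (367 - 1377)/((-4 - ⅔*(-20) - (((2 - 1*5) + 1) - 19)/3) - 4300) = -1010/((-4 + 40/3 - (((2 - 5) + 1) - 19)/3) - 4300) = -1010/((-4 + 40/3 - ((-3 + 1) - 19)/3) - 4300) = -1010/((-4 + 40/3 - (-2 - 19)/3) - 4300) = -1010/((-4 + 40/3 - ⅓*(-21)) - 4300) = -1010/((-4 + 40/3 + 7) - 4300) = -1010/(49/3 - 4300) = -1010/(-12851/3) = -1010*(-3/12851) = 3030/12851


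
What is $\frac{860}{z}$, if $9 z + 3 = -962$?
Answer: $- \frac{1548}{193} \approx -8.0207$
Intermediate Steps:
$z = - \frac{965}{9}$ ($z = - \frac{1}{3} + \frac{1}{9} \left(-962\right) = - \frac{1}{3} - \frac{962}{9} = - \frac{965}{9} \approx -107.22$)
$\frac{860}{z} = \frac{860}{- \frac{965}{9}} = 860 \left(- \frac{9}{965}\right) = - \frac{1548}{193}$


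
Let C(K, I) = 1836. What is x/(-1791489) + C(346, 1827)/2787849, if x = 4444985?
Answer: -1376517534829/554933424129 ≈ -2.4805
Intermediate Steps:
x/(-1791489) + C(346, 1827)/2787849 = 4444985/(-1791489) + 1836/2787849 = 4444985*(-1/1791489) + 1836*(1/2787849) = -4444985/1791489 + 204/309761 = -1376517534829/554933424129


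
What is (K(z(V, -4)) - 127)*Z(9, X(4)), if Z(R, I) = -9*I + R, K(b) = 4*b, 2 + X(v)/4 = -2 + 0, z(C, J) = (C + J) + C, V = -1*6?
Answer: -29223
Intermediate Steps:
V = -6
z(C, J) = J + 2*C
X(v) = -16 (X(v) = -8 + 4*(-2 + 0) = -8 + 4*(-2) = -8 - 8 = -16)
Z(R, I) = R - 9*I
(K(z(V, -4)) - 127)*Z(9, X(4)) = (4*(-4 + 2*(-6)) - 127)*(9 - 9*(-16)) = (4*(-4 - 12) - 127)*(9 + 144) = (4*(-16) - 127)*153 = (-64 - 127)*153 = -191*153 = -29223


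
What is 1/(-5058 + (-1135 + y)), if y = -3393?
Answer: -1/9586 ≈ -0.00010432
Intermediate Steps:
1/(-5058 + (-1135 + y)) = 1/(-5058 + (-1135 - 3393)) = 1/(-5058 - 4528) = 1/(-9586) = -1/9586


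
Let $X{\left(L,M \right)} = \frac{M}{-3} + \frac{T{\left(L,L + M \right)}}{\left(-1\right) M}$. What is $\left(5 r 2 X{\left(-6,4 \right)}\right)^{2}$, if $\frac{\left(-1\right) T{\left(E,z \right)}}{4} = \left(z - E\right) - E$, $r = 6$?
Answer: $270400$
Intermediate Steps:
$T{\left(E,z \right)} = - 4 z + 8 E$ ($T{\left(E,z \right)} = - 4 \left(\left(z - E\right) - E\right) = - 4 \left(z - 2 E\right) = - 4 z + 8 E$)
$X{\left(L,M \right)} = - \frac{M}{3} - \frac{- 4 M + 4 L}{M}$ ($X{\left(L,M \right)} = \frac{M}{-3} + \frac{- 4 \left(L + M\right) + 8 L}{\left(-1\right) M} = M \left(- \frac{1}{3}\right) + \left(\left(- 4 L - 4 M\right) + 8 L\right) \left(- \frac{1}{M}\right) = - \frac{M}{3} + \left(- 4 M + 4 L\right) \left(- \frac{1}{M}\right) = - \frac{M}{3} - \frac{- 4 M + 4 L}{M}$)
$\left(5 r 2 X{\left(-6,4 \right)}\right)^{2} = \left(5 \cdot 6 \cdot 2 \left(4 - \frac{4}{3} - - \frac{24}{4}\right)\right)^{2} = \left(30 \cdot 2 \left(4 - \frac{4}{3} - \left(-24\right) \frac{1}{4}\right)\right)^{2} = \left(60 \left(4 - \frac{4}{3} + 6\right)\right)^{2} = \left(60 \cdot \frac{26}{3}\right)^{2} = 520^{2} = 270400$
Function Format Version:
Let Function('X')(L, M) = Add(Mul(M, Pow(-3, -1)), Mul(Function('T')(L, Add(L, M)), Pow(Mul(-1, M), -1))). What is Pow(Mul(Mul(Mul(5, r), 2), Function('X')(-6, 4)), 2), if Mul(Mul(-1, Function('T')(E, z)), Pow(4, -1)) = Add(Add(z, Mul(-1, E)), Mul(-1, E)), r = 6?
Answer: 270400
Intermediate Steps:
Function('T')(E, z) = Add(Mul(-4, z), Mul(8, E)) (Function('T')(E, z) = Mul(-4, Add(Add(z, Mul(-1, E)), Mul(-1, E))) = Mul(-4, Add(z, Mul(-2, E))) = Add(Mul(-4, z), Mul(8, E)))
Function('X')(L, M) = Add(Mul(Rational(-1, 3), M), Mul(-1, Pow(M, -1), Add(Mul(-4, M), Mul(4, L)))) (Function('X')(L, M) = Add(Mul(M, Pow(-3, -1)), Mul(Add(Mul(-4, Add(L, M)), Mul(8, L)), Pow(Mul(-1, M), -1))) = Add(Mul(M, Rational(-1, 3)), Mul(Add(Add(Mul(-4, L), Mul(-4, M)), Mul(8, L)), Mul(-1, Pow(M, -1)))) = Add(Mul(Rational(-1, 3), M), Mul(Add(Mul(-4, M), Mul(4, L)), Mul(-1, Pow(M, -1)))) = Add(Mul(Rational(-1, 3), M), Mul(-1, Pow(M, -1), Add(Mul(-4, M), Mul(4, L)))))
Pow(Mul(Mul(Mul(5, r), 2), Function('X')(-6, 4)), 2) = Pow(Mul(Mul(Mul(5, 6), 2), Add(4, Mul(Rational(-1, 3), 4), Mul(-4, -6, Pow(4, -1)))), 2) = Pow(Mul(Mul(30, 2), Add(4, Rational(-4, 3), Mul(-4, -6, Rational(1, 4)))), 2) = Pow(Mul(60, Add(4, Rational(-4, 3), 6)), 2) = Pow(Mul(60, Rational(26, 3)), 2) = Pow(520, 2) = 270400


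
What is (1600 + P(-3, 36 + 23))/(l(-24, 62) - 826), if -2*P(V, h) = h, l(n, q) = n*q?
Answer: -3141/4628 ≈ -0.67869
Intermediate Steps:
P(V, h) = -h/2
(1600 + P(-3, 36 + 23))/(l(-24, 62) - 826) = (1600 - (36 + 23)/2)/(-24*62 - 826) = (1600 - 1/2*59)/(-1488 - 826) = (1600 - 59/2)/(-2314) = (3141/2)*(-1/2314) = -3141/4628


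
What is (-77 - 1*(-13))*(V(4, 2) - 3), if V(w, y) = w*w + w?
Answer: -1088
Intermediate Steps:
V(w, y) = w + w² (V(w, y) = w² + w = w + w²)
(-77 - 1*(-13))*(V(4, 2) - 3) = (-77 - 1*(-13))*(4*(1 + 4) - 3) = (-77 + 13)*(4*5 - 3) = -64*(20 - 3) = -64*17 = -1088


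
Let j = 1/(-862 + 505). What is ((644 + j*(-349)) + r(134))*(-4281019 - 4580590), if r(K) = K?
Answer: -2464369154855/357 ≈ -6.9030e+9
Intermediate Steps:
j = -1/357 (j = 1/(-357) = -1/357 ≈ -0.0028011)
((644 + j*(-349)) + r(134))*(-4281019 - 4580590) = ((644 - 1/357*(-349)) + 134)*(-4281019 - 4580590) = ((644 + 349/357) + 134)*(-8861609) = (230257/357 + 134)*(-8861609) = (278095/357)*(-8861609) = -2464369154855/357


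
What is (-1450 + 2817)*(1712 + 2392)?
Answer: 5610168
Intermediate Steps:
(-1450 + 2817)*(1712 + 2392) = 1367*4104 = 5610168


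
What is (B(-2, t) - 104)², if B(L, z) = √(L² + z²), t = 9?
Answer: (104 - √85)² ≈ 8983.3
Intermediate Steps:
(B(-2, t) - 104)² = (√((-2)² + 9²) - 104)² = (√(4 + 81) - 104)² = (√85 - 104)² = (-104 + √85)²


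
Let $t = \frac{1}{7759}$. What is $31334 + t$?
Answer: $\frac{243120507}{7759} \approx 31334.0$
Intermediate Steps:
$t = \frac{1}{7759} \approx 0.00012888$
$31334 + t = 31334 + \frac{1}{7759} = \frac{243120507}{7759}$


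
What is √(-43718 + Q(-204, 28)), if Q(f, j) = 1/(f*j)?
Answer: I*√89149046469/1428 ≈ 209.09*I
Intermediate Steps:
Q(f, j) = 1/(f*j)
√(-43718 + Q(-204, 28)) = √(-43718 + 1/(-204*28)) = √(-43718 - 1/204*1/28) = √(-43718 - 1/5712) = √(-249717217/5712) = I*√89149046469/1428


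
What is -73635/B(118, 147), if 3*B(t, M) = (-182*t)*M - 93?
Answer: 4909/70157 ≈ 0.069972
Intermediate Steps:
B(t, M) = -31 - 182*M*t/3 (B(t, M) = ((-182*t)*M - 93)/3 = (-182*M*t - 93)/3 = (-93 - 182*M*t)/3 = -31 - 182*M*t/3)
-73635/B(118, 147) = -73635/(-31 - 182/3*147*118) = -73635/(-31 - 1052324) = -73635/(-1052355) = -73635*(-1/1052355) = 4909/70157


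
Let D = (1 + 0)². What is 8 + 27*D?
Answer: 35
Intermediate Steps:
D = 1 (D = 1² = 1)
8 + 27*D = 8 + 27*1 = 8 + 27 = 35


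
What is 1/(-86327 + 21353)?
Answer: -1/64974 ≈ -1.5391e-5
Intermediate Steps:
1/(-86327 + 21353) = 1/(-64974) = -1/64974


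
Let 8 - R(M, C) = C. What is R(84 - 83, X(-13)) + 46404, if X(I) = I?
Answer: 46425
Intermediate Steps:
R(M, C) = 8 - C
R(84 - 83, X(-13)) + 46404 = (8 - 1*(-13)) + 46404 = (8 + 13) + 46404 = 21 + 46404 = 46425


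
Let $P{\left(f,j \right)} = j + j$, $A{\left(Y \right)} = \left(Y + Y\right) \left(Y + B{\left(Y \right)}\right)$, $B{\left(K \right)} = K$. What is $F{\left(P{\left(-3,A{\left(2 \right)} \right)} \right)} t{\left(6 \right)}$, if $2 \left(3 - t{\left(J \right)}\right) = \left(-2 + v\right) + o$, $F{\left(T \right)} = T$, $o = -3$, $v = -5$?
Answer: $256$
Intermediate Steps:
$A{\left(Y \right)} = 4 Y^{2}$ ($A{\left(Y \right)} = \left(Y + Y\right) \left(Y + Y\right) = 2 Y 2 Y = 4 Y^{2}$)
$P{\left(f,j \right)} = 2 j$
$t{\left(J \right)} = 8$ ($t{\left(J \right)} = 3 - \frac{\left(-2 - 5\right) - 3}{2} = 3 - \frac{-7 - 3}{2} = 3 - -5 = 3 + 5 = 8$)
$F{\left(P{\left(-3,A{\left(2 \right)} \right)} \right)} t{\left(6 \right)} = 2 \cdot 4 \cdot 2^{2} \cdot 8 = 2 \cdot 4 \cdot 4 \cdot 8 = 2 \cdot 16 \cdot 8 = 32 \cdot 8 = 256$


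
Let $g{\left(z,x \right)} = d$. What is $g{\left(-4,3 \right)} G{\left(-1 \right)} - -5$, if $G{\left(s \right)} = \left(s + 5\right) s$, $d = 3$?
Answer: $-7$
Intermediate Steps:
$g{\left(z,x \right)} = 3$
$G{\left(s \right)} = s \left(5 + s\right)$ ($G{\left(s \right)} = \left(5 + s\right) s = s \left(5 + s\right)$)
$g{\left(-4,3 \right)} G{\left(-1 \right)} - -5 = 3 \left(- (5 - 1)\right) - -5 = 3 \left(\left(-1\right) 4\right) + 5 = 3 \left(-4\right) + 5 = -12 + 5 = -7$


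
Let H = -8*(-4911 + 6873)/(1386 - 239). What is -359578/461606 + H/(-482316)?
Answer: -8288217500395/10640334730913 ≈ -0.77894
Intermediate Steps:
H = -15696/1147 ≈ -13.684
-359578/461606 + H/(-482316) = -359578/461606 - 15696/1147/(-482316) = -359578*1/461606 - 15696/1147*(-1/482316) = -179789/230803 + 1308/46101371 = -8288217500395/10640334730913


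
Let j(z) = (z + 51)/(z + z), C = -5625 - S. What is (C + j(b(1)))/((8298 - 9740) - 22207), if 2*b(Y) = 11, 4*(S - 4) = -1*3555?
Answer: 208345/1040556 ≈ 0.20022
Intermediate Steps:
S = -3539/4 (S = 4 + (-1*3555)/4 = 4 + (¼)*(-3555) = 4 - 3555/4 = -3539/4 ≈ -884.75)
b(Y) = 11/2 (b(Y) = (½)*11 = 11/2)
C = -18961/4 (C = -5625 - 1*(-3539/4) = -5625 + 3539/4 = -18961/4 ≈ -4740.3)
j(z) = (51 + z)/(2*z) (j(z) = (51 + z)/((2*z)) = (51 + z)*(1/(2*z)) = (51 + z)/(2*z))
(C + j(b(1)))/((8298 - 9740) - 22207) = (-18961/4 + (51 + 11/2)/(2*(11/2)))/((8298 - 9740) - 22207) = (-18961/4 + (½)*(2/11)*(113/2))/(-1442 - 22207) = (-18961/4 + 113/22)/(-23649) = -208345/44*(-1/23649) = 208345/1040556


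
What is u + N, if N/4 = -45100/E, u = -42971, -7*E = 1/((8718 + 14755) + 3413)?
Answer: 33951597829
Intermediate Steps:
E = -1/188202 (E = -1/(7*((8718 + 14755) + 3413)) = -1/(7*(23473 + 3413)) = -1/7/26886 = -1/7*1/26886 = -1/188202 ≈ -5.3134e-6)
N = 33951640800 (N = 4*(-45100/(-1/188202)) = 4*(-45100*(-188202)) = 4*8487910200 = 33951640800)
u + N = -42971 + 33951640800 = 33951597829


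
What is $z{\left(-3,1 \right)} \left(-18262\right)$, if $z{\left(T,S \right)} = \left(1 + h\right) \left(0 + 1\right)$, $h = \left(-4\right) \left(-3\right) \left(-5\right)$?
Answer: $1077458$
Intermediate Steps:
$h = -60$ ($h = 12 \left(-5\right) = -60$)
$z{\left(T,S \right)} = -59$ ($z{\left(T,S \right)} = \left(1 - 60\right) \left(0 + 1\right) = \left(-59\right) 1 = -59$)
$z{\left(-3,1 \right)} \left(-18262\right) = \left(-59\right) \left(-18262\right) = 1077458$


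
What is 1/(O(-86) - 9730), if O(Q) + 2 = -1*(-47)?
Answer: -1/9685 ≈ -0.00010325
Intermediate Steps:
O(Q) = 45 (O(Q) = -2 - 1*(-47) = -2 + 47 = 45)
1/(O(-86) - 9730) = 1/(45 - 9730) = 1/(-9685) = -1/9685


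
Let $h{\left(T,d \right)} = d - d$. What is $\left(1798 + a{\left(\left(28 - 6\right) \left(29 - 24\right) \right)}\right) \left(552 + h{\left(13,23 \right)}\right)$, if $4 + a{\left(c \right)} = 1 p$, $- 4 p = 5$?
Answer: $989598$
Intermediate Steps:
$p = - \frac{5}{4}$ ($p = \left(- \frac{1}{4}\right) 5 = - \frac{5}{4} \approx -1.25$)
$h{\left(T,d \right)} = 0$
$a{\left(c \right)} = - \frac{21}{4}$ ($a{\left(c \right)} = -4 + 1 \left(- \frac{5}{4}\right) = -4 - \frac{5}{4} = - \frac{21}{4}$)
$\left(1798 + a{\left(\left(28 - 6\right) \left(29 - 24\right) \right)}\right) \left(552 + h{\left(13,23 \right)}\right) = \left(1798 - \frac{21}{4}\right) \left(552 + 0\right) = \frac{7171}{4} \cdot 552 = 989598$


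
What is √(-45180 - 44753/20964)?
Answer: 7*I*√101311554057/10482 ≈ 212.56*I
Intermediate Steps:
√(-45180 - 44753/20964) = √(-947198273/20964) = 7*I*√101311554057/10482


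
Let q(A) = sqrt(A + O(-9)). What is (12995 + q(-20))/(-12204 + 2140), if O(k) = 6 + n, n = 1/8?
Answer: -12995/10064 - I*sqrt(222)/40256 ≈ -1.2912 - 0.00037012*I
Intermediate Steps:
n = 1/8 ≈ 0.12500
O(k) = 49/8 (O(k) = 6 + 1/8 = 49/8)
q(A) = sqrt(49/8 + A) (q(A) = sqrt(A + 49/8) = sqrt(49/8 + A))
(12995 + q(-20))/(-12204 + 2140) = (12995 + sqrt(98 + 16*(-20))/4)/(-12204 + 2140) = (12995 + sqrt(98 - 320)/4)/(-10064) = (12995 + sqrt(-222)/4)*(-1/10064) = (12995 + (I*sqrt(222))/4)*(-1/10064) = (12995 + I*sqrt(222)/4)*(-1/10064) = -12995/10064 - I*sqrt(222)/40256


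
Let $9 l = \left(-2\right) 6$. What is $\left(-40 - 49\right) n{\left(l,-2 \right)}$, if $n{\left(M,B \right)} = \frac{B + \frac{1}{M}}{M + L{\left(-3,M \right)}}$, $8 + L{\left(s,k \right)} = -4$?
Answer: $- \frac{2937}{160} \approx -18.356$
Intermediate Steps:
$L{\left(s,k \right)} = -12$ ($L{\left(s,k \right)} = -8 - 4 = -12$)
$l = - \frac{4}{3}$ ($l = \frac{\left(-2\right) 6}{9} = \frac{1}{9} \left(-12\right) = - \frac{4}{3} \approx -1.3333$)
$n{\left(M,B \right)} = \frac{B + \frac{1}{M}}{-12 + M}$ ($n{\left(M,B \right)} = \frac{B + \frac{1}{M}}{M - 12} = \frac{B + \frac{1}{M}}{-12 + M}$)
$\left(-40 - 49\right) n{\left(l,-2 \right)} = \left(-40 - 49\right) \frac{1 - - \frac{8}{3}}{\left(- \frac{4}{3}\right) \left(-12 - \frac{4}{3}\right)} = - 89 \left(- \frac{3 \left(1 + \frac{8}{3}\right)}{4 \left(- \frac{40}{3}\right)}\right) = - 89 \left(\left(- \frac{3}{4}\right) \left(- \frac{3}{40}\right) \frac{11}{3}\right) = \left(-89\right) \frac{33}{160} = - \frac{2937}{160}$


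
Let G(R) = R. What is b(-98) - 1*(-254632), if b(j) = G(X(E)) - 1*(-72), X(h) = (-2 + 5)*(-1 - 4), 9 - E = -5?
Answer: 254689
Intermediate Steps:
E = 14 (E = 9 - 1*(-5) = 9 + 5 = 14)
X(h) = -15 (X(h) = 3*(-5) = -15)
b(j) = 57 (b(j) = -15 - 1*(-72) = -15 + 72 = 57)
b(-98) - 1*(-254632) = 57 - 1*(-254632) = 57 + 254632 = 254689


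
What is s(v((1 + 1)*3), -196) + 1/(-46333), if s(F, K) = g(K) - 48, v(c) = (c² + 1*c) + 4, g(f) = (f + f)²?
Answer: 7117490127/46333 ≈ 1.5362e+5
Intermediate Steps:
g(f) = 4*f² (g(f) = (2*f)² = 4*f²)
v(c) = 4 + c + c² (v(c) = (c² + c) + 4 = (c + c²) + 4 = 4 + c + c²)
s(F, K) = -48 + 4*K² (s(F, K) = 4*K² - 48 = -48 + 4*K²)
s(v((1 + 1)*3), -196) + 1/(-46333) = (-48 + 4*(-196)²) + 1/(-46333) = (-48 + 4*38416) - 1/46333 = (-48 + 153664) - 1/46333 = 153616 - 1/46333 = 7117490127/46333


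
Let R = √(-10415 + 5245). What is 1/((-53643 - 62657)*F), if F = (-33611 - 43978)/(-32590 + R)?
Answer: -3259/902360070 + I*√5170/9023600700 ≈ -3.6116e-6 + 7.9683e-9*I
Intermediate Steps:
R = I*√5170 (R = √(-5170) = I*√5170 ≈ 71.903*I)
F = -77589/(-32590 + I*√5170) (F = (-33611 - 43978)/(-32590 + I*√5170) = -77589/(-32590 + I*√5170) ≈ 2.3807 + 0.0052526*I)
1/((-53643 - 62657)*F) = 1/((-53643 - 62657)*(252862551/106211327 + 77589*I*√5170/1062113270)) = 1/((-116300)*(252862551/106211327 + 77589*I*√5170/1062113270)) = -1/(116300*(252862551/106211327 + 77589*I*√5170/1062113270))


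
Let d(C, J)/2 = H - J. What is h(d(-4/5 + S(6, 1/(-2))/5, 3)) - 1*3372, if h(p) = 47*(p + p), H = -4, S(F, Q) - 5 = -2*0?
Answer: -4688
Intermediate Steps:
S(F, Q) = 5 (S(F, Q) = 5 - 2*0 = 5 + 0 = 5)
d(C, J) = -8 - 2*J (d(C, J) = 2*(-4 - J) = -8 - 2*J)
h(p) = 94*p (h(p) = 47*(2*p) = 94*p)
h(d(-4/5 + S(6, 1/(-2))/5, 3)) - 1*3372 = 94*(-8 - 2*3) - 1*3372 = 94*(-8 - 6) - 3372 = 94*(-14) - 3372 = -1316 - 3372 = -4688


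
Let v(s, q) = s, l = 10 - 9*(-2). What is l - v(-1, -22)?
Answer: 29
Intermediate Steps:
l = 28 (l = 10 + 18 = 28)
l - v(-1, -22) = 28 - 1*(-1) = 28 + 1 = 29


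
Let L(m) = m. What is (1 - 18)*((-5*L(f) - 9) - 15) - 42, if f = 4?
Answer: 706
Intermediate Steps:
(1 - 18)*((-5*L(f) - 9) - 15) - 42 = (1 - 18)*((-5*4 - 9) - 15) - 42 = -17*((-20 - 9) - 15) - 42 = -17*(-29 - 15) - 42 = -17*(-44) - 42 = 748 - 42 = 706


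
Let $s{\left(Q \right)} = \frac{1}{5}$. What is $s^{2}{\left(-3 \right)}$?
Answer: $\frac{1}{25} \approx 0.04$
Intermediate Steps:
$s{\left(Q \right)} = \frac{1}{5}$
$s^{2}{\left(-3 \right)} = \left(\frac{1}{5}\right)^{2} = \frac{1}{25}$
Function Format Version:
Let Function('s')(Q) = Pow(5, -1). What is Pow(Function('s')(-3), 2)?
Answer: Rational(1, 25) ≈ 0.040000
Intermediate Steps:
Function('s')(Q) = Rational(1, 5)
Pow(Function('s')(-3), 2) = Pow(Rational(1, 5), 2) = Rational(1, 25)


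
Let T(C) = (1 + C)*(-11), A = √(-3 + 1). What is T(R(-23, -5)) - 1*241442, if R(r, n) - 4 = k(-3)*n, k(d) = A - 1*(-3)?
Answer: -241332 + 55*I*√2 ≈ -2.4133e+5 + 77.782*I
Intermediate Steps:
A = I*√2 (A = √(-2) = I*√2 ≈ 1.4142*I)
k(d) = 3 + I*√2 (k(d) = I*√2 - 1*(-3) = I*√2 + 3 = 3 + I*√2)
R(r, n) = 4 + n*(3 + I*√2) (R(r, n) = 4 + (3 + I*√2)*n = 4 + n*(3 + I*√2))
T(C) = -11 - 11*C
T(R(-23, -5)) - 1*241442 = (-11 - 11*(4 - 5*(3 + I*√2))) - 1*241442 = (-11 - 11*(4 + (-15 - 5*I*√2))) - 241442 = (-11 - 11*(-11 - 5*I*√2)) - 241442 = (-11 + (121 + 55*I*√2)) - 241442 = (110 + 55*I*√2) - 241442 = -241332 + 55*I*√2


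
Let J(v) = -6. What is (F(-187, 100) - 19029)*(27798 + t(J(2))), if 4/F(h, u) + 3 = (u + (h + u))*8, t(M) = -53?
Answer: -53323809125/101 ≈ -5.2796e+8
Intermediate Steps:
F(h, u) = 4/(-3 + 8*h + 16*u) (F(h, u) = 4/(-3 + (u + (h + u))*8) = 4/(-3 + (h + 2*u)*8) = 4/(-3 + (8*h + 16*u)) = 4/(-3 + 8*h + 16*u))
(F(-187, 100) - 19029)*(27798 + t(J(2))) = (4/(-3 + 8*(-187) + 16*100) - 19029)*(27798 - 53) = (4/(-3 - 1496 + 1600) - 19029)*27745 = (4/101 - 19029)*27745 = -1921925/101*27745 = -53323809125/101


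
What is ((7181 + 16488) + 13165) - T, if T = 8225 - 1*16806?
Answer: 45415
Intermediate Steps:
T = -8581 (T = 8225 - 16806 = -8581)
((7181 + 16488) + 13165) - T = ((7181 + 16488) + 13165) - 1*(-8581) = (23669 + 13165) + 8581 = 36834 + 8581 = 45415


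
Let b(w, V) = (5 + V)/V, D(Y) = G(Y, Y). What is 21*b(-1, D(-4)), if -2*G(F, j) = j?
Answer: 147/2 ≈ 73.500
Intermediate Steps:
G(F, j) = -j/2
D(Y) = -Y/2
b(w, V) = (5 + V)/V
21*b(-1, D(-4)) = 21*((5 - 1/2*(-4))/((-1/2*(-4)))) = 21*((5 + 2)/2) = 21*((1/2)*7) = 21*(7/2) = 147/2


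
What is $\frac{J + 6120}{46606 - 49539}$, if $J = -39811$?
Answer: $\frac{4813}{419} \approx 11.487$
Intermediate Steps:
$\frac{J + 6120}{46606 - 49539} = \frac{-39811 + 6120}{46606 - 49539} = - \frac{33691}{-2933} = \left(-33691\right) \left(- \frac{1}{2933}\right) = \frac{4813}{419}$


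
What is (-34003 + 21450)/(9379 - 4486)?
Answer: -12553/4893 ≈ -2.5655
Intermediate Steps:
(-34003 + 21450)/(9379 - 4486) = -12553/4893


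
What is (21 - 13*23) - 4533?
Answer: -4811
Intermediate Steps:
(21 - 13*23) - 4533 = (21 - 299) - 4533 = -278 - 4533 = -4811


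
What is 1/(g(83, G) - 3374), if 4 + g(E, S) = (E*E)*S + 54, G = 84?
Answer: 1/575352 ≈ 1.7381e-6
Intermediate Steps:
g(E, S) = 50 + S*E² (g(E, S) = -4 + ((E*E)*S + 54) = -4 + (E²*S + 54) = -4 + (S*E² + 54) = -4 + (54 + S*E²) = 50 + S*E²)
1/(g(83, G) - 3374) = 1/((50 + 84*83²) - 3374) = 1/((50 + 84*6889) - 3374) = 1/((50 + 578676) - 3374) = 1/(578726 - 3374) = 1/575352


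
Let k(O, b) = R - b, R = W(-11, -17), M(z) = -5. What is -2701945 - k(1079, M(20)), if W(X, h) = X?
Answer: -2701939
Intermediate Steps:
R = -11
k(O, b) = -11 - b
-2701945 - k(1079, M(20)) = -2701945 - (-11 - 1*(-5)) = -2701945 - (-11 + 5) = -2701945 - 1*(-6) = -2701945 + 6 = -2701939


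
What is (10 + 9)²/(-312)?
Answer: -361/312 ≈ -1.1571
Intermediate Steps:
(10 + 9)²/(-312) = 19²*(-1/312) = 361*(-1/312) = -361/312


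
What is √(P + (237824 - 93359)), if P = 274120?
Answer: √418585 ≈ 646.98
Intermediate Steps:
√(P + (237824 - 93359)) = √(274120 + (237824 - 93359)) = √(274120 + 144465) = √418585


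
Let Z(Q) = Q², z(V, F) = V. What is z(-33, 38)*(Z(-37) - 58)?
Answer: -43263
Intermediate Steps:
z(-33, 38)*(Z(-37) - 58) = -33*((-37)² - 58) = -33*(1369 - 58) = -33*1311 = -43263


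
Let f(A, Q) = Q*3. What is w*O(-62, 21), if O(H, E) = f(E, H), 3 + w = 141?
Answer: -25668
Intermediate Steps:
w = 138 (w = -3 + 141 = 138)
f(A, Q) = 3*Q
O(H, E) = 3*H
w*O(-62, 21) = 138*(3*(-62)) = 138*(-186) = -25668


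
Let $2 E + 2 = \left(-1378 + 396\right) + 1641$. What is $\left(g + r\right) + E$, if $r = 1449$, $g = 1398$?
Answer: $\frac{6351}{2} \approx 3175.5$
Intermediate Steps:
$E = \frac{657}{2}$ ($E = -1 + \frac{\left(-1378 + 396\right) + 1641}{2} = -1 + \frac{-982 + 1641}{2} = -1 + \frac{1}{2} \cdot 659 = -1 + \frac{659}{2} = \frac{657}{2} \approx 328.5$)
$\left(g + r\right) + E = \left(1398 + 1449\right) + \frac{657}{2} = 2847 + \frac{657}{2} = \frac{6351}{2}$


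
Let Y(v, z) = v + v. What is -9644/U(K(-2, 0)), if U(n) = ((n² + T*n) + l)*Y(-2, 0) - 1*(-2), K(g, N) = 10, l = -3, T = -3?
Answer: 4822/133 ≈ 36.256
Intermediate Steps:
Y(v, z) = 2*v
U(n) = 14 - 4*n² + 12*n (U(n) = ((n² - 3*n) - 3)*(2*(-2)) - 1*(-2) = (-3 + n² - 3*n)*(-4) + 2 = (12 - 4*n² + 12*n) + 2 = 14 - 4*n² + 12*n)
-9644/U(K(-2, 0)) = -9644/(14 - 4*10² + 12*10) = -9644/(14 - 4*100 + 120) = -9644/(14 - 400 + 120) = -9644/(-266) = -9644*(-1/266) = 4822/133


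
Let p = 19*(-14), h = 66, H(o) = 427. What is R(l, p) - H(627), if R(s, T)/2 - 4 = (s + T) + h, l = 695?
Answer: 571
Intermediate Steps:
p = -266
R(s, T) = 140 + 2*T + 2*s (R(s, T) = 8 + 2*((s + T) + 66) = 8 + 2*((T + s) + 66) = 8 + 2*(66 + T + s) = 8 + (132 + 2*T + 2*s) = 140 + 2*T + 2*s)
R(l, p) - H(627) = (140 + 2*(-266) + 2*695) - 1*427 = (140 - 532 + 1390) - 427 = 998 - 427 = 571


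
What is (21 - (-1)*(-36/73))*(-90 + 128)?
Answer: 56886/73 ≈ 779.26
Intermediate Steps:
(21 - (-1)*(-36/73))*(-90 + 128) = (21 - (-1)*(-36*1/73))*38 = (21 - (-1)*(-36)/73)*38 = (21 - 1*36/73)*38 = (21 - 36/73)*38 = (1497/73)*38 = 56886/73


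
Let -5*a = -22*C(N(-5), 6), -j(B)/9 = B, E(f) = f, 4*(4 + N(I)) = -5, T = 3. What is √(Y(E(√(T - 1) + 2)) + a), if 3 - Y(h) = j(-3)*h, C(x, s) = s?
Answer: √(-615 - 675*√2)/5 ≈ 7.9236*I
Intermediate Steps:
N(I) = -21/4 (N(I) = -4 + (¼)*(-5) = -4 - 5/4 = -21/4)
j(B) = -9*B
a = 132/5 (a = -(-22)*6/5 = -⅕*(-132) = 132/5 ≈ 26.400)
Y(h) = 3 - 27*h (Y(h) = 3 - (-9*(-3))*h = 3 - 27*h)
√(Y(E(√(T - 1) + 2)) + a) = √((3 - 27*(√(3 - 1) + 2)) + 132/5) = √((3 - 27*(√2 + 2)) + 132/5) = √((3 - 27*(2 + √2)) + 132/5) = √((3 + (-54 - 27*√2)) + 132/5) = √((-51 - 27*√2) + 132/5) = √(-123/5 - 27*√2)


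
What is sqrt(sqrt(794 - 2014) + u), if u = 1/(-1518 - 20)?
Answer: sqrt(-1538 + 4730888*I*sqrt(305))/1538 ≈ 4.179 + 4.1791*I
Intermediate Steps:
u = -1/1538 (u = 1/(-1538) = -1/1538 ≈ -0.00065020)
sqrt(sqrt(794 - 2014) + u) = sqrt(sqrt(794 - 2014) - 1/1538) = sqrt(sqrt(-1220) - 1/1538) = sqrt(2*I*sqrt(305) - 1/1538) = sqrt(-1/1538 + 2*I*sqrt(305))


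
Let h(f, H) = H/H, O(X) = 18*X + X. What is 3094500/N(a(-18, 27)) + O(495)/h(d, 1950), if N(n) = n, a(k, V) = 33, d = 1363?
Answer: 1134955/11 ≈ 1.0318e+5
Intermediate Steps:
O(X) = 19*X
h(f, H) = 1
3094500/N(a(-18, 27)) + O(495)/h(d, 1950) = 3094500/33 + (19*495)/1 = 3094500*(1/33) + 9405*1 = 1031500/11 + 9405 = 1134955/11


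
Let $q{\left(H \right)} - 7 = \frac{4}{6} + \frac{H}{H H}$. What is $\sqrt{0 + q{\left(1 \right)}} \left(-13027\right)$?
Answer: $- \frac{13027 \sqrt{78}}{3} \approx -38350.0$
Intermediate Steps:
$q{\left(H \right)} = \frac{23}{3} + \frac{1}{H}$ ($q{\left(H \right)} = 7 + \left(\frac{4}{6} + \frac{H}{H H}\right) = 7 + \left(4 \cdot \frac{1}{6} + \frac{H}{H^{2}}\right) = 7 + \left(\frac{2}{3} + \frac{H}{H^{2}}\right) = 7 + \left(\frac{2}{3} + \frac{1}{H}\right) = \frac{23}{3} + \frac{1}{H}$)
$\sqrt{0 + q{\left(1 \right)}} \left(-13027\right) = \sqrt{0 + \left(\frac{23}{3} + 1^{-1}\right)} \left(-13027\right) = \sqrt{0 + \left(\frac{23}{3} + 1\right)} \left(-13027\right) = \sqrt{0 + \frac{26}{3}} \left(-13027\right) = \sqrt{\frac{26}{3}} \left(-13027\right) = \frac{\sqrt{78}}{3} \left(-13027\right) = - \frac{13027 \sqrt{78}}{3}$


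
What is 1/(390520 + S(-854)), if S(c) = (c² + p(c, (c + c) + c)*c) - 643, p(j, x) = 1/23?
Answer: 23/25740585 ≈ 8.9353e-7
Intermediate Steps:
p(j, x) = 1/23
S(c) = -643 + c² + c/23 (S(c) = (c² + c/23) - 643 = -643 + c² + c/23)
1/(390520 + S(-854)) = 1/(390520 + (-643 + (-854)² + (1/23)*(-854))) = 1/(390520 + (-643 + 729316 - 854/23)) = 1/(390520 + 16758625/23) = 1/(25740585/23) = 23/25740585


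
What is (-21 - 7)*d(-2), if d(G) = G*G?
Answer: -112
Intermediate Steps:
d(G) = G²
(-21 - 7)*d(-2) = (-21 - 7)*(-2)² = -28*4 = -112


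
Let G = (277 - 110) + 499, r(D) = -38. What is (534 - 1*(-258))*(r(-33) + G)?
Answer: 497376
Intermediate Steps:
G = 666 (G = 167 + 499 = 666)
(534 - 1*(-258))*(r(-33) + G) = (534 - 1*(-258))*(-38 + 666) = (534 + 258)*628 = 792*628 = 497376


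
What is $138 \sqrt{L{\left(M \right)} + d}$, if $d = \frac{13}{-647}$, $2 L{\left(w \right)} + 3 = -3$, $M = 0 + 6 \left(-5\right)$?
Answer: $\frac{138 i \sqrt{1264238}}{647} \approx 239.82 i$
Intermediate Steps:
$M = -30$ ($M = 0 - 30 = -30$)
$L{\left(w \right)} = -3$ ($L{\left(w \right)} = - \frac{3}{2} + \frac{1}{2} \left(-3\right) = - \frac{3}{2} - \frac{3}{2} = -3$)
$d = - \frac{13}{647}$ ($d = 13 \left(- \frac{1}{647}\right) = - \frac{13}{647} \approx -0.020093$)
$138 \sqrt{L{\left(M \right)} + d} = 138 \sqrt{-3 - \frac{13}{647}} = 138 \sqrt{- \frac{1954}{647}} = 138 \frac{i \sqrt{1264238}}{647} = \frac{138 i \sqrt{1264238}}{647}$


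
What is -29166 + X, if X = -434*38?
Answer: -45658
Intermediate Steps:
X = -16492
-29166 + X = -29166 - 16492 = -45658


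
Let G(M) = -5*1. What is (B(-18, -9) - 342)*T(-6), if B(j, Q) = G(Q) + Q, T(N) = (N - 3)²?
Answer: -28836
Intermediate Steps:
G(M) = -5
T(N) = (-3 + N)²
B(j, Q) = -5 + Q
(B(-18, -9) - 342)*T(-6) = ((-5 - 9) - 342)*(-3 - 6)² = (-14 - 342)*(-9)² = -356*81 = -28836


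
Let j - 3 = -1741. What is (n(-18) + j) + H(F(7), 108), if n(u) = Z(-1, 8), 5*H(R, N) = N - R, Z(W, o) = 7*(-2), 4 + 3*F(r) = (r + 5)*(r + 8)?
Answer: -26132/15 ≈ -1742.1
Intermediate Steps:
F(r) = -4/3 + (5 + r)*(8 + r)/3 (F(r) = -4/3 + ((r + 5)*(r + 8))/3 = -4/3 + ((5 + r)*(8 + r))/3 = -4/3 + (5 + r)*(8 + r)/3)
Z(W, o) = -14
H(R, N) = -R/5 + N/5 (H(R, N) = (N - R)/5 = -R/5 + N/5)
j = -1738 (j = 3 - 1741 = -1738)
n(u) = -14
(n(-18) + j) + H(F(7), 108) = (-14 - 1738) + (-(12 + (⅓)*7² + (13/3)*7)/5 + (⅕)*108) = -1752 + (-(12 + (⅓)*49 + 91/3)/5 + 108/5) = -1752 + (-(12 + 49/3 + 91/3)/5 + 108/5) = -1752 + (-⅕*176/3 + 108/5) = -1752 + (-176/15 + 108/5) = -1752 + 148/15 = -26132/15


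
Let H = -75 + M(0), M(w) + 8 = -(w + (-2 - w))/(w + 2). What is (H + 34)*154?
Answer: -7392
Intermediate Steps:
M(w) = -8 + 2/(2 + w) (M(w) = -8 - (w + (-2 - w))/(w + 2) = -8 - (-2)/(2 + w) = -8 + 2/(2 + w))
H = -82 (H = -75 + 2*(-7 - 4*0)/(2 + 0) = -75 + 2*(-7 + 0)/2 = -75 + 2*(1/2)*(-7) = -75 - 7 = -82)
(H + 34)*154 = (-82 + 34)*154 = -48*154 = -7392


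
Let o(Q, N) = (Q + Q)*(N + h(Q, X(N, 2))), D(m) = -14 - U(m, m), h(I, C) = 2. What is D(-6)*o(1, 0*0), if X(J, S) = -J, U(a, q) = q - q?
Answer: -56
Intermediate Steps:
U(a, q) = 0
D(m) = -14 (D(m) = -14 - 1*0 = -14 + 0 = -14)
o(Q, N) = 2*Q*(2 + N) (o(Q, N) = (Q + Q)*(N + 2) = (2*Q)*(2 + N) = 2*Q*(2 + N))
D(-6)*o(1, 0*0) = -28*(2 + 0*0) = -28*(2 + 0) = -28*2 = -14*4 = -56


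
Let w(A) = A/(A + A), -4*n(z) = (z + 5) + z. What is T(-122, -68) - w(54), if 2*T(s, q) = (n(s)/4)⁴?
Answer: 3262743105/131072 ≈ 24893.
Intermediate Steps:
n(z) = -5/4 - z/2 (n(z) = -((z + 5) + z)/4 = -((5 + z) + z)/4 = -(5 + 2*z)/4 = -5/4 - z/2)
w(A) = ½ (w(A) = A/((2*A)) = (1/(2*A))*A = ½)
T(s, q) = (-5/16 - s/8)⁴/2 (T(s, q) = ((-5/4 - s/2)/4)⁴/2 = ((-5/4 - s/2)*(¼))⁴/2 = (-5/16 - s/8)⁴/2)
T(-122, -68) - w(54) = (5 + 2*(-122))⁴/131072 - 1*½ = (5 - 244)⁴/131072 - ½ = (1/131072)*(-239)⁴ - ½ = (1/131072)*3262808641 - ½ = 3262808641/131072 - ½ = 3262743105/131072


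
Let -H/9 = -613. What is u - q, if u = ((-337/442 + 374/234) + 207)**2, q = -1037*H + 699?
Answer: 91206403294561/15824484 ≈ 5.7636e+6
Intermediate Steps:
H = 5517 (H = -9*(-613) = 5517)
q = -5720430 (q = -1037*5517 + 699 = -5721129 + 699 = -5720430)
u = 683550286441/15824484 (u = ((-337*1/442 + 374*(1/234)) + 207)**2 = ((-337/442 + 187/117) + 207)**2 = (3325/3978 + 207)**2 = (826771/3978)**2 = 683550286441/15824484 ≈ 43196.)
u - q = 683550286441/15824484 - 1*(-5720430) = 683550286441/15824484 + 5720430 = 91206403294561/15824484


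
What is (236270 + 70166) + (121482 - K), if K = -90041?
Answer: 517959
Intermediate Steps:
(236270 + 70166) + (121482 - K) = (236270 + 70166) + (121482 - 1*(-90041)) = 306436 + (121482 + 90041) = 306436 + 211523 = 517959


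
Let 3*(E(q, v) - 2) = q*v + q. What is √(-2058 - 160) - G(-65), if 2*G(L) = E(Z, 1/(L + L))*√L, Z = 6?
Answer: I*(√2218 - 259*√65/130) ≈ 31.033*I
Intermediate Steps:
E(q, v) = 2 + q/3 + q*v/3 (E(q, v) = 2 + (q*v + q)/3 = 2 + (q + q*v)/3 = 2 + (q/3 + q*v/3) = 2 + q/3 + q*v/3)
G(L) = √L*(4 + 1/L)/2 (G(L) = ((2 + (⅓)*6 + (⅓)*6/(L + L))*√L)/2 = ((2 + 2 + (⅓)*6/(2*L))*√L)/2 = ((2 + 2 + (⅓)*6*(1/(2*L)))*√L)/2 = ((2 + 2 + 1/L)*√L)/2 = ((4 + 1/L)*√L)/2 = (√L*(4 + 1/L))/2 = √L*(4 + 1/L)/2)
√(-2058 - 160) - G(-65) = √(-2058 - 160) - (1 + 4*(-65))/(2*√(-65)) = √(-2218) - (-I*√65/65)*(1 - 260)/2 = I*√2218 - (-I*√65/65)*(-259)/2 = I*√2218 - 259*I*√65/130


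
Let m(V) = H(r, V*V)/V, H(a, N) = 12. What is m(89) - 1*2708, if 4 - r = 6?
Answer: -241000/89 ≈ -2707.9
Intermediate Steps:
r = -2 (r = 4 - 1*6 = 4 - 6 = -2)
m(V) = 12/V
m(89) - 1*2708 = 12/89 - 1*2708 = 12*(1/89) - 2708 = 12/89 - 2708 = -241000/89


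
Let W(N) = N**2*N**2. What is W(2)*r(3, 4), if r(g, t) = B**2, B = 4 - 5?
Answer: 16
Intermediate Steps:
B = -1
r(g, t) = 1 (r(g, t) = (-1)**2 = 1)
W(N) = N**4
W(2)*r(3, 4) = 2**4*1 = 16*1 = 16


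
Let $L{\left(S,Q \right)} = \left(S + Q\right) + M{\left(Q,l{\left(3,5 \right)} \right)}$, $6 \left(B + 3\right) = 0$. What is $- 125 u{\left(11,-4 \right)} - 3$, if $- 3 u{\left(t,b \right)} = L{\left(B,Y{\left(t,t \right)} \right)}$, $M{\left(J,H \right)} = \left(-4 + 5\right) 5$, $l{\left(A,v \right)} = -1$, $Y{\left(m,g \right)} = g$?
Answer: $\frac{1616}{3} \approx 538.67$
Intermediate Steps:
$M{\left(J,H \right)} = 5$ ($M{\left(J,H \right)} = 1 \cdot 5 = 5$)
$B = -3$ ($B = -3 + \frac{1}{6} \cdot 0 = -3 + 0 = -3$)
$L{\left(S,Q \right)} = 5 + Q + S$ ($L{\left(S,Q \right)} = \left(S + Q\right) + 5 = \left(Q + S\right) + 5 = 5 + Q + S$)
$u{\left(t,b \right)} = - \frac{2}{3} - \frac{t}{3}$ ($u{\left(t,b \right)} = - \frac{5 + t - 3}{3} = - \frac{2 + t}{3} = - \frac{2}{3} - \frac{t}{3}$)
$- 125 u{\left(11,-4 \right)} - 3 = - 125 \left(- \frac{2}{3} - \frac{11}{3}\right) - 3 = \left(-125\right) \left(- \frac{13}{3}\right) - 3 = \frac{1625}{3} - 3 = \frac{1616}{3}$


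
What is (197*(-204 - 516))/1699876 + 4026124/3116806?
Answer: 800227974698/662272964507 ≈ 1.2083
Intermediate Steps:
(197*(-204 - 516))/1699876 + 4026124/3116806 = (197*(-720))*(1/1699876) + 4026124*(1/3116806) = -141840*1/1699876 + 2013062/1558403 = -35460/424969 + 2013062/1558403 = 800227974698/662272964507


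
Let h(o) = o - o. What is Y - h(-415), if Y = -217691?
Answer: -217691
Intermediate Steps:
h(o) = 0
Y - h(-415) = -217691 - 1*0 = -217691 + 0 = -217691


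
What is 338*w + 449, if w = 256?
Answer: 86977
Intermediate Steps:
338*w + 449 = 338*256 + 449 = 86528 + 449 = 86977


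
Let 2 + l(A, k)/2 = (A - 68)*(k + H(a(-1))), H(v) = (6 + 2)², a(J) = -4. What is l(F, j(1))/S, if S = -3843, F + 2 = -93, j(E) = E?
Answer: 21194/3843 ≈ 5.5150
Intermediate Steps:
F = -95 (F = -2 - 93 = -95)
H(v) = 64 (H(v) = 8² = 64)
l(A, k) = -4 + 2*(-68 + A)*(64 + k) (l(A, k) = -4 + 2*((A - 68)*(k + 64)) = -4 + 2*((-68 + A)*(64 + k)) = -4 + 2*(-68 + A)*(64 + k))
l(F, j(1))/S = (-8708 - 136*1 + 128*(-95) + 2*(-95)*1)/(-3843) = (-8708 - 136 - 12160 - 190)*(-1/3843) = -21194*(-1/3843) = 21194/3843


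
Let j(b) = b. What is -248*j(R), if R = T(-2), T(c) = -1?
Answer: 248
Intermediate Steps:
R = -1
-248*j(R) = -248*(-1) = 248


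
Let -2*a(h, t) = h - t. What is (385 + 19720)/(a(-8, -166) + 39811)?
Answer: 20105/39732 ≈ 0.50602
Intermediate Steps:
a(h, t) = t/2 - h/2 (a(h, t) = -(h - t)/2 = t/2 - h/2)
(385 + 19720)/(a(-8, -166) + 39811) = (385 + 19720)/(((½)*(-166) - ½*(-8)) + 39811) = 20105/((-83 + 4) + 39811) = 20105/(-79 + 39811) = 20105/39732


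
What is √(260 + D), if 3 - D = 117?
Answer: √146 ≈ 12.083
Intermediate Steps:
D = -114 (D = 3 - 1*117 = 3 - 117 = -114)
√(260 + D) = √(260 - 114) = √146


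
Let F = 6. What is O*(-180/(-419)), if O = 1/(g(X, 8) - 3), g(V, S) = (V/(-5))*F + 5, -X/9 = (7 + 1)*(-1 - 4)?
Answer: -18/18017 ≈ -0.00099906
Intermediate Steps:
X = 360 (X = -9*(7 + 1)*(-1 - 4) = -72*(-5) = -9*(-40) = 360)
g(V, S) = 5 - 6*V/5 (g(V, S) = (V/(-5))*6 + 5 = (V*(-⅕))*6 + 5 = -V/5*6 + 5 = -6*V/5 + 5 = 5 - 6*V/5)
O = -1/430 (O = 1/((5 - 6/5*360) - 3) = 1/((5 - 432) - 3) = 1/(-427 - 3) = 1/(-430) = -1/430 ≈ -0.0023256)
O*(-180/(-419)) = -(-18)/(43*(-419)) = -(-18)*(-1)/(43*419) = -1/430*180/419 = -18/18017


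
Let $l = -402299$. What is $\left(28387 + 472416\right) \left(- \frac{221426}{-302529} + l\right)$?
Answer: $- \frac{60951177007374235}{302529} \approx -2.0147 \cdot 10^{11}$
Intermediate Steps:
$\left(28387 + 472416\right) \left(- \frac{221426}{-302529} + l\right) = \left(28387 + 472416\right) \left(- \frac{221426}{-302529} - 402299\right) = 500803 \left(\left(-221426\right) \left(- \frac{1}{302529}\right) - 402299\right) = 500803 \left(\frac{221426}{302529} - 402299\right) = 500803 \left(- \frac{121706892745}{302529}\right) = - \frac{60951177007374235}{302529}$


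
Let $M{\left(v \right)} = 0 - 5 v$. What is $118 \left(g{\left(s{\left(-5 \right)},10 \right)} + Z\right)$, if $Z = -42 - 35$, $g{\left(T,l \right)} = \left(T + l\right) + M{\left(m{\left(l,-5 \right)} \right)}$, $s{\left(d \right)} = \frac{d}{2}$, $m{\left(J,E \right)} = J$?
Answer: $-14101$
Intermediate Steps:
$M{\left(v \right)} = - 5 v$
$s{\left(d \right)} = \frac{d}{2}$ ($s{\left(d \right)} = d \frac{1}{2} = \frac{d}{2}$)
$g{\left(T,l \right)} = T - 4 l$ ($g{\left(T,l \right)} = \left(T + l\right) - 5 l = T - 4 l$)
$Z = -77$
$118 \left(g{\left(s{\left(-5 \right)},10 \right)} + Z\right) = 118 \left(\left(\frac{1}{2} \left(-5\right) - 40\right) - 77\right) = 118 \left(\left(- \frac{5}{2} - 40\right) - 77\right) = 118 \left(- \frac{85}{2} - 77\right) = 118 \left(- \frac{239}{2}\right) = -14101$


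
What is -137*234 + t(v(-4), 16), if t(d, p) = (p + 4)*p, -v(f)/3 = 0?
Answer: -31738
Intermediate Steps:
v(f) = 0 (v(f) = -3*0 = 0)
t(d, p) = p*(4 + p) (t(d, p) = (4 + p)*p = p*(4 + p))
-137*234 + t(v(-4), 16) = -137*234 + 16*(4 + 16) = -32058 + 16*20 = -32058 + 320 = -31738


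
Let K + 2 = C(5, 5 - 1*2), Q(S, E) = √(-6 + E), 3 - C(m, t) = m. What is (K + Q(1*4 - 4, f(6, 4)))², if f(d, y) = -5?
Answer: (4 - I*√11)² ≈ 5.0 - 26.533*I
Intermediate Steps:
C(m, t) = 3 - m
K = -4 (K = -2 + (3 - 1*5) = -2 + (3 - 5) = -2 - 2 = -4)
(K + Q(1*4 - 4, f(6, 4)))² = (-4 + √(-6 - 5))² = (-4 + √(-11))² = (-4 + I*√11)²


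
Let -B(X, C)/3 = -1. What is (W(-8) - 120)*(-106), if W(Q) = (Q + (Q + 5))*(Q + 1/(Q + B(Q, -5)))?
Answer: 15794/5 ≈ 3158.8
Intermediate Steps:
B(X, C) = 3 (B(X, C) = -3*(-1) = 3)
W(Q) = (5 + 2*Q)*(Q + 1/(3 + Q)) (W(Q) = (Q + (Q + 5))*(Q + 1/(Q + 3)) = (Q + (5 + Q))*(Q + 1/(3 + Q)) = (5 + 2*Q)*(Q + 1/(3 + Q)))
(W(-8) - 120)*(-106) = ((5 + 2*(-8)³ + 11*(-8)² + 17*(-8))/(3 - 8) - 120)*(-106) = ((5 + 2*(-512) + 11*64 - 136)/(-5) - 120)*(-106) = (-(5 - 1024 + 704 - 136)/5 - 120)*(-106) = (-⅕*(-451) - 120)*(-106) = (451/5 - 120)*(-106) = -149/5*(-106) = 15794/5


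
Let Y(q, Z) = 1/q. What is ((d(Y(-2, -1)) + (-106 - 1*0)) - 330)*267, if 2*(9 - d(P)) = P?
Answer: -455769/4 ≈ -1.1394e+5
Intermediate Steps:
d(P) = 9 - P/2
((d(Y(-2, -1)) + (-106 - 1*0)) - 330)*267 = (((9 - 1/2/(-2)) + (-106 - 1*0)) - 330)*267 = (((9 - 1/2*(-1/2)) + (-106 + 0)) - 330)*267 = (((9 + 1/4) - 106) - 330)*267 = ((37/4 - 106) - 330)*267 = (-387/4 - 330)*267 = -1707/4*267 = -455769/4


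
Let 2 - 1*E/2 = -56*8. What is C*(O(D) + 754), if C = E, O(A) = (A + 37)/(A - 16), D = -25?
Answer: 27811800/41 ≈ 6.7834e+5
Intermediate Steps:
E = 900 (E = 4 - (-112)*8 = 4 - 2*(-448) = 4 + 896 = 900)
O(A) = (37 + A)/(-16 + A)
C = 900
C*(O(D) + 754) = 900*((37 - 25)/(-16 - 25) + 754) = 900*(12/(-41) + 754) = 900*(-1/41*12 + 754) = 900*(-12/41 + 754) = 900*(30902/41) = 27811800/41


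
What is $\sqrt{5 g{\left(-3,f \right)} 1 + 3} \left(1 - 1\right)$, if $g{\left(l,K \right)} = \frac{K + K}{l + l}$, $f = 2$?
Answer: $0$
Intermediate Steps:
$g{\left(l,K \right)} = \frac{K}{l}$ ($g{\left(l,K \right)} = \frac{2 K}{2 l} = 2 K \frac{1}{2 l} = \frac{K}{l}$)
$\sqrt{5 g{\left(-3,f \right)} 1 + 3} \left(1 - 1\right) = \sqrt{5 \frac{2}{-3} \cdot 1 + 3} \left(1 - 1\right) = \sqrt{5 \cdot 2 \left(- \frac{1}{3}\right) 1 + 3} \cdot 0 = \sqrt{5 \left(- \frac{2}{3}\right) 1 + 3} \cdot 0 = \sqrt{\left(- \frac{10}{3}\right) 1 + 3} \cdot 0 = \sqrt{- \frac{10}{3} + 3} \cdot 0 = \sqrt{- \frac{1}{3}} \cdot 0 = \frac{i \sqrt{3}}{3} \cdot 0 = 0$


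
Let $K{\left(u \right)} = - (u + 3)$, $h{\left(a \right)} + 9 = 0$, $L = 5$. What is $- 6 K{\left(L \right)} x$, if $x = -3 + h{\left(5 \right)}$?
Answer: $-576$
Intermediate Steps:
$h{\left(a \right)} = -9$ ($h{\left(a \right)} = -9 + 0 = -9$)
$x = -12$ ($x = -3 - 9 = -12$)
$K{\left(u \right)} = -3 - u$ ($K{\left(u \right)} = - (3 + u) = -3 - u$)
$- 6 K{\left(L \right)} x = - 6 \left(-3 - 5\right) \left(-12\right) = \left(-6\right) \left(-8\right) \left(-12\right) = 48 \left(-12\right) = -576$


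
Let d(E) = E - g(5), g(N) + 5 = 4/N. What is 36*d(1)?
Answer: 936/5 ≈ 187.20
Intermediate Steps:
g(N) = -5 + 4/N
d(E) = 21/5 + E (d(E) = E - (-5 + 4/5) = E - (-5 + 4*(⅕)) = E - (-5 + ⅘) = E - 1*(-21/5) = E + 21/5 = 21/5 + E)
36*d(1) = 36*(21/5 + 1) = 36*(26/5) = 936/5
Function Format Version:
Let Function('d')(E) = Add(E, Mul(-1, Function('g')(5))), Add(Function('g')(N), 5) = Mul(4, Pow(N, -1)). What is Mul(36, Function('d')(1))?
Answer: Rational(936, 5) ≈ 187.20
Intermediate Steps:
Function('g')(N) = Add(-5, Mul(4, Pow(N, -1)))
Function('d')(E) = Add(Rational(21, 5), E) (Function('d')(E) = Add(E, Mul(-1, Add(-5, Mul(4, Pow(5, -1))))) = Add(E, Mul(-1, Add(-5, Mul(4, Rational(1, 5))))) = Add(E, Mul(-1, Add(-5, Rational(4, 5)))) = Add(E, Mul(-1, Rational(-21, 5))) = Add(E, Rational(21, 5)) = Add(Rational(21, 5), E))
Mul(36, Function('d')(1)) = Mul(36, Add(Rational(21, 5), 1)) = Mul(36, Rational(26, 5)) = Rational(936, 5)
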